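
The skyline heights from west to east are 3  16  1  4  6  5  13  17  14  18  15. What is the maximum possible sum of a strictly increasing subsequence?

Let S[i] be the best sum of a strictly increasing subsequence ending at i:
i:      1  2  3  4  5  6  7  8  9 10 11
a[i]:   3 16  1  4  6  5 13 17 14 18 15
S:      3 19  1  7 13 12 26 43 40 61 55
Maximum is 61 (e.g. 3 + 4 + 6 + 13 + 17 + 18).

61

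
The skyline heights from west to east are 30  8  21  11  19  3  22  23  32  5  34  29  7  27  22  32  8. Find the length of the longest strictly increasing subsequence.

7

Let dp[i] be the length of the longest such subsequence ending at index i:
i:      1  2  3  4  5  6  7  8  9 10 11 12 13 14 15 16 17
a[i]:  30  8 21 11 19  3 22 23 32  5 34 29  7 27 22 32  8
dp:     1  1  2  2  3  1  4  5  6  2  7  6  3  6  4  7  4
Maximum dp value is 7.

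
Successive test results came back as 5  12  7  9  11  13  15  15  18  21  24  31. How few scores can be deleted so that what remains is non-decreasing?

1

Fewest deletions = n − (longest non-decreasing subsequence).
Patience tails:
5 → extends → [5]
12 → extends → [5, 12]
7 → replaces 12 → [5, 7]
9 → extends → [5, 7, 9]
11 → extends → [5, 7, 9, 11]
13 → extends → [5, 7, 9, 11, 13]
15 → extends → [5, 7, 9, 11, 13, 15]
15 → extends → [5, 7, 9, 11, 13, 15, 15]
18 → extends → [5, 7, 9, 11, 13, 15, 15, 18]
21 → extends → [5, 7, 9, 11, 13, 15, 15, 18, 21]
24 → extends → [5, 7, 9, 11, 13, 15, 15, 18, 21, 24]
31 → extends → [5, 7, 9, 11, 13, 15, 15, 18, 21, 24, 31]
Longest non-decreasing subsequence has length 11, so deletions = 12 − 11 = 1.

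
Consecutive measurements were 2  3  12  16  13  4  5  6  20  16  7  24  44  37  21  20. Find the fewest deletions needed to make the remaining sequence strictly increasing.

Fewest deletions = n − (longest strictly increasing subsequence).
i:      1  2  3  4  5  6  7  8  9 10 11 12 13 14 15 16
a[i]:   2  3 12 16 13  4  5  6 20 16  7 24 44 37 21 20
dp:     1  2  3  4  4  3  4  5  6  6  6  7  8  8  7  7
max dp = 8, so deletions = 16 − 8 = 8.

8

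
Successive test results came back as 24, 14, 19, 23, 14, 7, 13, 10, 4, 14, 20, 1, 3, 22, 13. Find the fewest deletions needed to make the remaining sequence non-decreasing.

Fewest deletions = n − (longest non-decreasing subsequence).
Patience tails:
24 → extends → [24]
14 → replaces 24 → [14]
19 → extends → [14, 19]
23 → extends → [14, 19, 23]
14 → replaces 19 → [14, 14, 23]
7 → replaces 14 → [7, 14, 23]
13 → replaces 14 → [7, 13, 23]
10 → replaces 13 → [7, 10, 23]
4 → replaces 7 → [4, 10, 23]
14 → replaces 23 → [4, 10, 14]
20 → extends → [4, 10, 14, 20]
1 → replaces 4 → [1, 10, 14, 20]
3 → replaces 10 → [1, 3, 14, 20]
22 → extends → [1, 3, 14, 20, 22]
13 → replaces 14 → [1, 3, 13, 20, 22]
Longest non-decreasing subsequence has length 5, so deletions = 15 − 5 = 10.

10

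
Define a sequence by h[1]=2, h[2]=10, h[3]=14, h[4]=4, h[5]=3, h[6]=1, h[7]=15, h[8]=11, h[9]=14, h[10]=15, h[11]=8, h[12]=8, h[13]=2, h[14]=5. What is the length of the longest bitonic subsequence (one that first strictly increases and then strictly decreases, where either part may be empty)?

7

inc[i] = longest strictly increasing subsequence ending at i; dec[i] = longest strictly decreasing subsequence starting at i:
i:      1  2  3  4  5  6  7  8  9 10 11 12 13 14
h[i]:   2 10 14  4  3  1 15 11 14 15  8  8  2  5
inc:    1  2  3  2  2  1  4  3  4  5  3  3  2  3
dec:    2  4  4  3  2  1  4  3  3  3  2  2  1  1
Best peak at i=7 (value 15): inc=4, dec=4, length 4+4−1 = 7.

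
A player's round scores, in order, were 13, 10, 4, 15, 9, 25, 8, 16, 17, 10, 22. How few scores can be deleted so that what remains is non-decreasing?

6

Fewest deletions = n − (longest non-decreasing subsequence).
Patience tails:
13 → extends → [13]
10 → replaces 13 → [10]
4 → replaces 10 → [4]
15 → extends → [4, 15]
9 → replaces 15 → [4, 9]
25 → extends → [4, 9, 25]
8 → replaces 9 → [4, 8, 25]
16 → replaces 25 → [4, 8, 16]
17 → extends → [4, 8, 16, 17]
10 → replaces 16 → [4, 8, 10, 17]
22 → extends → [4, 8, 10, 17, 22]
Longest non-decreasing subsequence has length 5, so deletions = 11 − 5 = 6.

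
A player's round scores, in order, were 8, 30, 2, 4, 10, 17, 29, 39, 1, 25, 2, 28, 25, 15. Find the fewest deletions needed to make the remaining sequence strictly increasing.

Fewest deletions = n − (longest strictly increasing subsequence).
i:      1  2  3  4  5  6  7  8  9 10 11 12 13 14
a[i]:   8 30  2  4 10 17 29 39  1 25  2 28 25 15
dp:     1  2  1  2  3  4  5  6  1  5  2  6  5  4
max dp = 6, so deletions = 14 − 6 = 8.

8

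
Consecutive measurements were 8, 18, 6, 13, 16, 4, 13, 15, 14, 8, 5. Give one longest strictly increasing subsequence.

Patience tails give the LIS length; then backtrack through the dp parents:
8 → extends → [8]
18 → extends → [8, 18]
6 → replaces 8 → [6, 18]
13 → replaces 18 → [6, 13]
16 → extends → [6, 13, 16]
4 → replaces 6 → [4, 13, 16]
13 → already a tail → [4, 13, 16]
15 → replaces 16 → [4, 13, 15]
14 → replaces 15 → [4, 13, 14]
8 → replaces 13 → [4, 8, 14]
5 → replaces 8 → [4, 5, 14]
Length 3; one witness is 8, 13, 16.

8, 13, 16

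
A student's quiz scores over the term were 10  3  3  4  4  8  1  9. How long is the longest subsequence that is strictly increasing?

4

Let dp[i] be the length of the longest such subsequence ending at index i:
i:      1  2  3  4  5  6  7  8
a[i]:  10  3  3  4  4  8  1  9
dp:     1  1  1  2  2  3  1  4
Maximum dp value is 4.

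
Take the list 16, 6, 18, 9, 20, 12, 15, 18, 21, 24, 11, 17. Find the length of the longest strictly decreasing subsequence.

3

Let dp[i] be the longest strictly decreasing subsequence ending at i:
i:      1  2  3  4  5  6  7  8  9 10 11 12
a[i]:  16  6 18  9 20 12 15 18 21 24 11 17
dp:     1  2  1  2  1  2  2  2  1  1  3  3
Maximum is 3.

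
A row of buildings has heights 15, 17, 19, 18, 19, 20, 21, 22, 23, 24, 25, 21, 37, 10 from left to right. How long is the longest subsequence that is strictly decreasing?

Negate each value so 'decreasing' becomes 'increasing', then run patience tails on the negated sequence:
-15 → extends → [-15]
-17 → replaces -15 → [-17]
-19 → replaces -17 → [-19]
-18 → extends → [-19, -18]
-19 → already a tail → [-19, -18]
-20 → replaces -19 → [-20, -18]
-21 → replaces -20 → [-21, -18]
-22 → replaces -21 → [-22, -18]
-23 → replaces -22 → [-23, -18]
-24 → replaces -23 → [-24, -18]
-25 → replaces -24 → [-25, -18]
-21 → replaces -18 → [-25, -21]
-37 → replaces -25 → [-37, -21]
-10 → extends → [-37, -21, -10]
Three tails, so the longest strictly decreasing subsequence of the original has length 3.

3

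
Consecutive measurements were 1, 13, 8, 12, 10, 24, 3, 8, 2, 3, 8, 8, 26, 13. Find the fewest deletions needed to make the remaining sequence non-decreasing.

Fewest deletions = n − (longest non-decreasing subsequence).
Patience tails:
1 → extends → [1]
13 → extends → [1, 13]
8 → replaces 13 → [1, 8]
12 → extends → [1, 8, 12]
10 → replaces 12 → [1, 8, 10]
24 → extends → [1, 8, 10, 24]
3 → replaces 8 → [1, 3, 10, 24]
8 → replaces 10 → [1, 3, 8, 24]
2 → replaces 3 → [1, 2, 8, 24]
3 → replaces 8 → [1, 2, 3, 24]
8 → replaces 24 → [1, 2, 3, 8]
8 → extends → [1, 2, 3, 8, 8]
26 → extends → [1, 2, 3, 8, 8, 26]
13 → replaces 26 → [1, 2, 3, 8, 8, 13]
Longest non-decreasing subsequence has length 6, so deletions = 14 − 6 = 8.

8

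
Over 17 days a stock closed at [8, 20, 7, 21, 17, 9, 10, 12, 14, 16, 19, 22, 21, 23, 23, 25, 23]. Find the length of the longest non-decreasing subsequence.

Let dp[i] be the length of the longest such subsequence ending at index i:
i:      1  2  3  4  5  6  7  8  9 10 11 12 13 14 15 16 17
a[i]:   8 20  7 21 17  9 10 12 14 16 19 22 21 23 23 25 23
dp:     1  2  1  3  2  2  3  4  5  6  7  8  8  9 10 11 11
Maximum dp value is 11.

11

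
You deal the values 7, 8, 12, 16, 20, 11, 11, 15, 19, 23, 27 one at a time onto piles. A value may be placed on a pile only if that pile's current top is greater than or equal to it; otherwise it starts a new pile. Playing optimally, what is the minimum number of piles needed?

7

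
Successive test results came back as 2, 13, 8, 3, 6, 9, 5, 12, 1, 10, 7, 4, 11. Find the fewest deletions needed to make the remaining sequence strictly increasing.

Fewest deletions = n − (longest strictly increasing subsequence).
Patience tails:
2 → extends → [2]
13 → extends → [2, 13]
8 → replaces 13 → [2, 8]
3 → replaces 8 → [2, 3]
6 → extends → [2, 3, 6]
9 → extends → [2, 3, 6, 9]
5 → replaces 6 → [2, 3, 5, 9]
12 → extends → [2, 3, 5, 9, 12]
1 → replaces 2 → [1, 3, 5, 9, 12]
10 → replaces 12 → [1, 3, 5, 9, 10]
7 → replaces 9 → [1, 3, 5, 7, 10]
4 → replaces 5 → [1, 3, 4, 7, 10]
11 → extends → [1, 3, 4, 7, 10, 11]
Longest strictly increasing subsequence has length 6, so deletions = 13 − 6 = 7.

7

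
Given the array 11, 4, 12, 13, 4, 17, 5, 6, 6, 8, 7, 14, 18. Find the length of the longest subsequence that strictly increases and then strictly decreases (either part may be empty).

6

inc[i] = longest strictly increasing subsequence ending at i; dec[i] = longest strictly decreasing subsequence starting at i:
i:      1  2  3  4  5  6  7  8  9 10 11 12 13
a[i]:  11  4 12 13  4 17  5  6  6  8  7 14 18
inc:    1  1  2  3  1  4  2  3  3  4  4  5  6
dec:    3  1  3  3  1  3  1  1  1  2  1  1  1
Best peak at i=6 (value 17): inc=4, dec=3, length 4+3−1 = 6.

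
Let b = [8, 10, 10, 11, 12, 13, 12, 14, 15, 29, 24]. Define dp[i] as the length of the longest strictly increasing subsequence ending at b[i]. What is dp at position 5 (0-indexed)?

dp[i] = 1 + max{dp[j] : j<i, b[j]<b[i]} (or 1 if no such j):
i:      0  1  2  3  4  5  6  7  8  9 10
b[i]:   8 10 10 11 12 13 12 14 15 29 24
dp:     1  2  2  3  4  5  4  6  7  8  8
At index 5 the value is 5.

5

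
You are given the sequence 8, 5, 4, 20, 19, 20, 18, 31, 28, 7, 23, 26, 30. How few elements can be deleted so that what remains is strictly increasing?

7

Fewest deletions = n − (longest strictly increasing subsequence).
i:      1  2  3  4  5  6  7  8  9 10 11 12 13
a[i]:   8  5  4 20 19 20 18 31 28  7 23 26 30
dp:     1  1  1  2  2  3  2  4  4  2  4  5  6
max dp = 6, so deletions = 13 − 6 = 7.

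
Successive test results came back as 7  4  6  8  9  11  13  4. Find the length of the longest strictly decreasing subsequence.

Negate each value so 'decreasing' becomes 'increasing', then run patience tails on the negated sequence:
-7 → extends → [-7]
-4 → extends → [-7, -4]
-6 → replaces -4 → [-7, -6]
-8 → replaces -7 → [-8, -6]
-9 → replaces -8 → [-9, -6]
-11 → replaces -9 → [-11, -6]
-13 → replaces -11 → [-13, -6]
-4 → extends → [-13, -6, -4]
Three tails, so the longest strictly decreasing subsequence of the original has length 3.

3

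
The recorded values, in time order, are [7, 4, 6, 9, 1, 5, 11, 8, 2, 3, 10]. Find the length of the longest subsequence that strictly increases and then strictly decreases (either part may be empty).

inc[i] = longest strictly increasing subsequence ending at i; dec[i] = longest strictly decreasing subsequence starting at i:
i:      1  2  3  4  5  6  7  8  9 10 11
a[i]:   7  4  6  9  1  5 11  8  2  3 10
inc:    1  1  2  3  1  2  4  3  2  3  4
dec:    4  2  3  3  1  2  3  2  1  1  1
Best peak at i=7 (value 11): inc=4, dec=3, length 4+3−1 = 6.

6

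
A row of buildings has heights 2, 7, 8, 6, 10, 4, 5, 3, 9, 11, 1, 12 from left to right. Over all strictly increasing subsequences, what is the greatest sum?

50

Let S[i] be the best sum of a strictly increasing subsequence ending at i:
i:      1  2  3  4  5  6  7  8  9 10 11 12
a[i]:   2  7  8  6 10  4  5  3  9 11  1 12
S:      2  9 17  8 27  6 11  5 26 38  1 50
Maximum is 50 (e.g. 2 + 7 + 8 + 10 + 11 + 12).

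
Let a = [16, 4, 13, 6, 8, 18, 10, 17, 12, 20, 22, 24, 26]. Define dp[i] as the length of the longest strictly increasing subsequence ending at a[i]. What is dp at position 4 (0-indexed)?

3

dp[i] = 1 + max{dp[j] : j<i, a[j]<a[i]} (or 1 if no such j):
i:      0  1  2  3  4  5  6  7  8  9 10 11 12
a[i]:  16  4 13  6  8 18 10 17 12 20 22 24 26
dp:     1  1  2  2  3  4  4  5  5  6  7  8  9
At index 4 the value is 3.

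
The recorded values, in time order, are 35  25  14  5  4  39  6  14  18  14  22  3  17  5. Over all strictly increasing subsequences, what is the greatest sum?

74

Let S[i] be the best sum of a strictly increasing subsequence ending at i:
i:      1  2  3  4  5  6  7  8  9 10 11 12 13 14
a[i]:  35 25 14  5  4 39  6 14 18 14 22  3 17  5
S:     35 25 14  5  4 74 11 25 43 25 65  3 42  9
Maximum is 74 (e.g. 35 + 39).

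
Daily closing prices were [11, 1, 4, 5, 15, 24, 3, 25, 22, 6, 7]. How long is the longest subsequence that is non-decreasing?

Let dp[i] be the length of the longest such subsequence ending at index i:
i:      1  2  3  4  5  6  7  8  9 10 11
a[i]:  11  1  4  5 15 24  3 25 22  6  7
dp:     1  1  2  3  4  5  2  6  5  4  5
Maximum dp value is 6.

6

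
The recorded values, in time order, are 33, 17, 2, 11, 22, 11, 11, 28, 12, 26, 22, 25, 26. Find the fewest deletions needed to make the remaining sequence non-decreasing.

5

Fewest deletions = n − (longest non-decreasing subsequence).
Patience tails:
33 → extends → [33]
17 → replaces 33 → [17]
2 → replaces 17 → [2]
11 → extends → [2, 11]
22 → extends → [2, 11, 22]
11 → replaces 22 → [2, 11, 11]
11 → extends → [2, 11, 11, 11]
28 → extends → [2, 11, 11, 11, 28]
12 → replaces 28 → [2, 11, 11, 11, 12]
26 → extends → [2, 11, 11, 11, 12, 26]
22 → replaces 26 → [2, 11, 11, 11, 12, 22]
25 → extends → [2, 11, 11, 11, 12, 22, 25]
26 → extends → [2, 11, 11, 11, 12, 22, 25, 26]
Longest non-decreasing subsequence has length 8, so deletions = 13 − 8 = 5.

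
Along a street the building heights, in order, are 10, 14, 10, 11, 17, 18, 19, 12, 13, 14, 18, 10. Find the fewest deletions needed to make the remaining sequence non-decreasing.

5

Fewest deletions = n − (longest non-decreasing subsequence).
i:      1  2  3  4  5  6  7  8  9 10 11 12
a[i]:  10 14 10 11 17 18 19 12 13 14 18 10
dp:     1  2  2  3  4  5  6  4  5  6  7  3
max dp = 7, so deletions = 12 − 7 = 5.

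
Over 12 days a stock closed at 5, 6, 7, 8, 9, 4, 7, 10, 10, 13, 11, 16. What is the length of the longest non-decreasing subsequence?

9

Track the smallest tail for each achievable length (allowing ties):
5 → extends → [5]
6 → extends → [5, 6]
7 → extends → [5, 6, 7]
8 → extends → [5, 6, 7, 8]
9 → extends → [5, 6, 7, 8, 9]
4 → replaces 5 → [4, 6, 7, 8, 9]
7 → replaces 8 → [4, 6, 7, 7, 9]
10 → extends → [4, 6, 7, 7, 9, 10]
10 → extends → [4, 6, 7, 7, 9, 10, 10]
13 → extends → [4, 6, 7, 7, 9, 10, 10, 13]
11 → replaces 13 → [4, 6, 7, 7, 9, 10, 10, 11]
16 → extends → [4, 6, 7, 7, 9, 10, 10, 11, 16]
Nine tails, so the longest non-decreasing subsequence has length 9 (e.g. 5, 6, 7, 8, 9, 10, 10, 13, 16).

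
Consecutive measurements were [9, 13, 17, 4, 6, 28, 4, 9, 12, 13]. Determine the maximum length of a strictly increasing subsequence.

5

Let dp[i] be the length of the longest such subsequence ending at index i:
i:      1  2  3  4  5  6  7  8  9 10
a[i]:   9 13 17  4  6 28  4  9 12 13
dp:     1  2  3  1  2  4  1  3  4  5
Maximum dp value is 5.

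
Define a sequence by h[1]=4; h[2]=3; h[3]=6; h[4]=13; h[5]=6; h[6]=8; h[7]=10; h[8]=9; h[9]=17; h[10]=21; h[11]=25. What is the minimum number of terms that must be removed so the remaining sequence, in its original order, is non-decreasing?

Fewest deletions = n − (longest non-decreasing subsequence).
i:      1  2  3  4  5  6  7  8  9 10 11
h[i]:   4  3  6 13  6  8 10  9 17 21 25
dp:     1  1  2  3  3  4  5  5  6  7  8
max dp = 8, so deletions = 11 − 8 = 3.

3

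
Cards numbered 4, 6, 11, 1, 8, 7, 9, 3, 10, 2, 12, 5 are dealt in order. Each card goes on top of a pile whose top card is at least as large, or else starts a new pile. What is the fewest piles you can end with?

6

Place each on the leftmost legal pile:
4 → new pile 1 (tops now [4])
6 → new pile 2 (tops now [4, 6])
11 → new pile 3 (tops now [4, 6, 11])
1 → pile 1 (tops now [1, 6, 11])
8 → pile 3 (tops now [1, 6, 8])
7 → pile 3 (tops now [1, 6, 7])
9 → new pile 4 (tops now [1, 6, 7, 9])
3 → pile 2 (tops now [1, 3, 7, 9])
10 → new pile 5 (tops now [1, 3, 7, 9, 10])
2 → pile 2 (tops now [1, 2, 7, 9, 10])
12 → new pile 6 (tops now [1, 2, 7, 9, 10, 12])
5 → pile 3 (tops now [1, 2, 5, 9, 10, 12])
Six piles.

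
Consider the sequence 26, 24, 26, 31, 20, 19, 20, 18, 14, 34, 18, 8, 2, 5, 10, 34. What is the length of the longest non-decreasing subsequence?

5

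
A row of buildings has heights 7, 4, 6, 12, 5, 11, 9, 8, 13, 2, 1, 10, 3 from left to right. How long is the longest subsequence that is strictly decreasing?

6

Negate each value so 'decreasing' becomes 'increasing', then run patience tails on the negated sequence:
-7 → extends → [-7]
-4 → extends → [-7, -4]
-6 → replaces -4 → [-7, -6]
-12 → replaces -7 → [-12, -6]
-5 → extends → [-12, -6, -5]
-11 → replaces -6 → [-12, -11, -5]
-9 → replaces -5 → [-12, -11, -9]
-8 → extends → [-12, -11, -9, -8]
-13 → replaces -12 → [-13, -11, -9, -8]
-2 → extends → [-13, -11, -9, -8, -2]
-1 → extends → [-13, -11, -9, -8, -2, -1]
-10 → replaces -9 → [-13, -11, -10, -8, -2, -1]
-3 → replaces -2 → [-13, -11, -10, -8, -3, -1]
Six tails, so the longest strictly decreasing subsequence of the original has length 6.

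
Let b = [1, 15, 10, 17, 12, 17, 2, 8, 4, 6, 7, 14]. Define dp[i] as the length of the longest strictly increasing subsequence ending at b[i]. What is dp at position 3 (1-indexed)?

2

dp[i] = 1 + max{dp[j] : j<i, b[j]<b[i]} (or 1 if no such j):
i:      1  2  3  4  5  6  7  8  9 10 11 12
b[i]:   1 15 10 17 12 17  2  8  4  6  7 14
dp:     1  2  2  3  3  4  2  3  3  4  5  6
At index 3 the value is 2.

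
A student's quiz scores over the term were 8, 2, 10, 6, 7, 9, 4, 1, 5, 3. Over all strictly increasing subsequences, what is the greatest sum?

Let S[i] be the best sum of a strictly increasing subsequence ending at i:
i:      1  2  3  4  5  6  7  8  9 10
a[i]:   8  2 10  6  7  9  4  1  5  3
S:      8  2 18  8 15 24  6  1 11  5
Maximum is 24 (e.g. 2 + 6 + 7 + 9).

24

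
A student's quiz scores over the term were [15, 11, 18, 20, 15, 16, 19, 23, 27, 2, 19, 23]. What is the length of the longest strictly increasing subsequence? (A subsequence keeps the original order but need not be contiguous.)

Track the smallest tail for each achievable length (strict):
15 → extends → [15]
11 → replaces 15 → [11]
18 → extends → [11, 18]
20 → extends → [11, 18, 20]
15 → replaces 18 → [11, 15, 20]
16 → replaces 20 → [11, 15, 16]
19 → extends → [11, 15, 16, 19]
23 → extends → [11, 15, 16, 19, 23]
27 → extends → [11, 15, 16, 19, 23, 27]
2 → replaces 11 → [2, 15, 16, 19, 23, 27]
19 → already a tail → [2, 15, 16, 19, 23, 27]
23 → already a tail → [2, 15, 16, 19, 23, 27]
Six tails, so the longest strictly increasing subsequence has length 6 (e.g. 11, 15, 16, 19, 23, 27).

6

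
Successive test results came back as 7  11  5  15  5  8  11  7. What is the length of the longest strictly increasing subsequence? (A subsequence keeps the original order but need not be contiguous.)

Let dp[i] be the length of the longest such subsequence ending at index i:
i:      1  2  3  4  5  6  7  8
a[i]:   7 11  5 15  5  8 11  7
dp:     1  2  1  3  1  2  3  2
Maximum dp value is 3.

3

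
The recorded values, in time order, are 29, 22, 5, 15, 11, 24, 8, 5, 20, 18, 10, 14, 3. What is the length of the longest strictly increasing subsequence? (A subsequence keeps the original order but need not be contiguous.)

Track the smallest tail for each achievable length (strict):
29 → extends → [29]
22 → replaces 29 → [22]
5 → replaces 22 → [5]
15 → extends → [5, 15]
11 → replaces 15 → [5, 11]
24 → extends → [5, 11, 24]
8 → replaces 11 → [5, 8, 24]
5 → already a tail → [5, 8, 24]
20 → replaces 24 → [5, 8, 20]
18 → replaces 20 → [5, 8, 18]
10 → replaces 18 → [5, 8, 10]
14 → extends → [5, 8, 10, 14]
3 → replaces 5 → [3, 8, 10, 14]
Four tails, so the longest strictly increasing subsequence has length 4 (e.g. 5, 8, 10, 14).

4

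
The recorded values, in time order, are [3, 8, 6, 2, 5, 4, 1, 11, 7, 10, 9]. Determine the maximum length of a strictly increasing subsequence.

4

Let dp[i] be the length of the longest such subsequence ending at index i:
i:      1  2  3  4  5  6  7  8  9 10 11
a[i]:   3  8  6  2  5  4  1 11  7 10  9
dp:     1  2  2  1  2  2  1  3  3  4  4
Maximum dp value is 4.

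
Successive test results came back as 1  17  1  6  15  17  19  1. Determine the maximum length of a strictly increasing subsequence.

Track the smallest tail for each achievable length (strict):
1 → extends → [1]
17 → extends → [1, 17]
1 → already a tail → [1, 17]
6 → replaces 17 → [1, 6]
15 → extends → [1, 6, 15]
17 → extends → [1, 6, 15, 17]
19 → extends → [1, 6, 15, 17, 19]
1 → already a tail → [1, 6, 15, 17, 19]
Five tails, so the longest strictly increasing subsequence has length 5 (e.g. 1, 6, 15, 17, 19).

5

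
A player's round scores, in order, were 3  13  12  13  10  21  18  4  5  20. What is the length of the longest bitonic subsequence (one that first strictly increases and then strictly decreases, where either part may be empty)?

6

inc[i] = longest strictly increasing subsequence ending at i; dec[i] = longest strictly decreasing subsequence starting at i:
i:      1  2  3  4  5  6  7  8  9 10
a[i]:   3 13 12 13 10 21 18  4  5 20
inc:    1  2  2  3  2  4  4  2  3  5
dec:    1  4  3  3  2  3  2  1  1  1
Best peak at i=6 (value 21): inc=4, dec=3, length 4+3−1 = 6.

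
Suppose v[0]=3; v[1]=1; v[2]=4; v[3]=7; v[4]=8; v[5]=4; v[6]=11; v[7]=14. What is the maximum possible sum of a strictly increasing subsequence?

Let S[i] be the best sum of a strictly increasing subsequence ending at i:
i:      0  1  2  3  4  5  6  7
v[i]:   3  1  4  7  8  4 11 14
S:      3  1  7 14 22  7 33 47
Maximum is 47 (e.g. 3 + 4 + 7 + 8 + 11 + 14).

47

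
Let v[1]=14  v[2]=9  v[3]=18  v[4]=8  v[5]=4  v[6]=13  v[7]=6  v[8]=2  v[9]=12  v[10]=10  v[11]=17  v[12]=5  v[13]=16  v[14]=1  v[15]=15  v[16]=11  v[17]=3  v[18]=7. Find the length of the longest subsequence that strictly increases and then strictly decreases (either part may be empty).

8

inc[i] = longest strictly increasing subsequence ending at i; dec[i] = longest strictly decreasing subsequence starting at i:
i:      1  2  3  4  5  6  7  8  9 10 11 12 13 14 15 16 17 18
v[i]:  14  9 18  8  4 13  6  2 12 10 17  5 16  1 15 11  3  7
inc:    1  1  2  1  1  2  2  1  3  3  4  2  4  1  4  4  2  3
dec:    6  5  6  4  3  5  3  2  4  3  5  2  4  1  3  2  1  1
Best peak at i=11 (value 17): inc=4, dec=5, length 4+5−1 = 8.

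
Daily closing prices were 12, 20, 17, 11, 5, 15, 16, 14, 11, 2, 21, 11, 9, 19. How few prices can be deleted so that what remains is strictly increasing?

10

Fewest deletions = n − (longest strictly increasing subsequence).
Patience tails:
12 → extends → [12]
20 → extends → [12, 20]
17 → replaces 20 → [12, 17]
11 → replaces 12 → [11, 17]
5 → replaces 11 → [5, 17]
15 → replaces 17 → [5, 15]
16 → extends → [5, 15, 16]
14 → replaces 15 → [5, 14, 16]
11 → replaces 14 → [5, 11, 16]
2 → replaces 5 → [2, 11, 16]
21 → extends → [2, 11, 16, 21]
11 → already a tail → [2, 11, 16, 21]
9 → replaces 11 → [2, 9, 16, 21]
19 → replaces 21 → [2, 9, 16, 19]
Longest strictly increasing subsequence has length 4, so deletions = 14 − 4 = 10.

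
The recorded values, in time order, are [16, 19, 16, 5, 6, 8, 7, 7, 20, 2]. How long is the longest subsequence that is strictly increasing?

Track the smallest tail for each achievable length (strict):
16 → extends → [16]
19 → extends → [16, 19]
16 → already a tail → [16, 19]
5 → replaces 16 → [5, 19]
6 → replaces 19 → [5, 6]
8 → extends → [5, 6, 8]
7 → replaces 8 → [5, 6, 7]
7 → already a tail → [5, 6, 7]
20 → extends → [5, 6, 7, 20]
2 → replaces 5 → [2, 6, 7, 20]
Four tails, so the longest strictly increasing subsequence has length 4 (e.g. 5, 6, 8, 20).

4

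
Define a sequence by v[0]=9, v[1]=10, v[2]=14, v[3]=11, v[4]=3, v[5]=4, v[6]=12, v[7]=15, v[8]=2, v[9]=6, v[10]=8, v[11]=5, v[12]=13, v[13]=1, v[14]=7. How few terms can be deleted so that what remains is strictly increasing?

Fewest deletions = n − (longest strictly increasing subsequence).
i:      0  1  2  3  4  5  6  7  8  9 10 11 12 13 14
v[i]:   9 10 14 11  3  4 12 15  2  6  8  5 13  1  7
dp:     1  2  3  3  1  2  4  5  1  3  4  3  5  1  4
max dp = 5, so deletions = 15 − 5 = 10.

10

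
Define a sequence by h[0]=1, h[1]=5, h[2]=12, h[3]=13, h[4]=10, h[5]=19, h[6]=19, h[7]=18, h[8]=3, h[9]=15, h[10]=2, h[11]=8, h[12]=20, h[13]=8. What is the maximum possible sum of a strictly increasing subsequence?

Let S[i] be the best sum of a strictly increasing subsequence ending at i:
i:      0  1  2  3  4  5  6  7  8  9 10 11 12 13
h[i]:   1  5 12 13 10 19 19 18  3 15  2  8 20  8
S:      1  6 18 31 16 50 50 49  4 46  3 14 70 14
Maximum is 70 (e.g. 1 + 5 + 12 + 13 + 19 + 20).

70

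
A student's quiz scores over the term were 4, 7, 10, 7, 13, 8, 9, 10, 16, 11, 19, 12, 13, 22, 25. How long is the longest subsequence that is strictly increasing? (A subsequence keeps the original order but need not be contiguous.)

10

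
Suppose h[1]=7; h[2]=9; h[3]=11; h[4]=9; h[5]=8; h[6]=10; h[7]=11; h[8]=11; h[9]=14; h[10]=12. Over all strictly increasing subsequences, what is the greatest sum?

Let S[i] be the best sum of a strictly increasing subsequence ending at i:
i:      1  2  3  4  5  6  7  8  9 10
h[i]:   7  9 11  9  8 10 11 11 14 12
S:      7 16 27 16 15 26 37 37 51 49
Maximum is 51 (e.g. 7 + 9 + 10 + 11 + 14).

51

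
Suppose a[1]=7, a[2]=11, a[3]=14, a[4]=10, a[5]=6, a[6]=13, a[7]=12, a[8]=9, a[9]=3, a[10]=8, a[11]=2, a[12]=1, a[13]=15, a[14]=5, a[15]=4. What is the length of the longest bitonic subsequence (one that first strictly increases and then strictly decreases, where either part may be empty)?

inc[i] = longest strictly increasing subsequence ending at i; dec[i] = longest strictly decreasing subsequence starting at i:
i:      1  2  3  4  5  6  7  8  9 10 11 12 13 14 15
a[i]:   7 11 14 10  6 13 12  9  3  8  2  1 15  5  4
inc:    1  2  3  2  1  3  3  2  1  2  1  1  4  2  2
dec:    5  6  7  5  4  6  5  4  3  3  2  1  3  2  1
Best peak at i=3 (value 14): inc=3, dec=7, length 3+7−1 = 9.

9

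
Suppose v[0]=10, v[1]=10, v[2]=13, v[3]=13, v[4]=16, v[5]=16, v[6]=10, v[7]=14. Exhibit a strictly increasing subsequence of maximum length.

Patience tails give the LIS length; then backtrack through the dp parents:
10 → extends → [10]
10 → already a tail → [10]
13 → extends → [10, 13]
13 → already a tail → [10, 13]
16 → extends → [10, 13, 16]
16 → already a tail → [10, 13, 16]
10 → already a tail → [10, 13, 16]
14 → replaces 16 → [10, 13, 14]
Length 3; one witness is 10, 13, 16.

10, 13, 16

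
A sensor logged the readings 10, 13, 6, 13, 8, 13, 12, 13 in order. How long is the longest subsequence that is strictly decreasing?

Let dp[i] be the longest strictly decreasing subsequence ending at i:
i:      1  2  3  4  5  6  7  8
a[i]:  10 13  6 13  8 13 12 13
dp:     1  1  2  1  2  1  2  1
Maximum is 2.

2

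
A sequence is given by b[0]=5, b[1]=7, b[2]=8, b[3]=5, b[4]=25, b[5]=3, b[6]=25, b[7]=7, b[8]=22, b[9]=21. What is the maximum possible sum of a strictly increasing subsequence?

45

Let S[i] be the best sum of a strictly increasing subsequence ending at i:
i:      0  1  2  3  4  5  6  7  8  9
b[i]:   5  7  8  5 25  3 25  7 22 21
S:      5 12 20  5 45  3 45 12 42 41
Maximum is 45 (e.g. 5 + 7 + 8 + 25).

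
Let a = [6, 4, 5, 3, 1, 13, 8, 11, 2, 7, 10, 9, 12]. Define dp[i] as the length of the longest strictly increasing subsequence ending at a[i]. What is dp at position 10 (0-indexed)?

dp[i] = 1 + max{dp[j] : j<i, a[j]<a[i]} (or 1 if no such j):
i:      0  1  2  3  4  5  6  7  8  9 10 11 12
a[i]:   6  4  5  3  1 13  8 11  2  7 10  9 12
dp:     1  1  2  1  1  3  3  4  2  3  4  4  5
At index 10 the value is 4.

4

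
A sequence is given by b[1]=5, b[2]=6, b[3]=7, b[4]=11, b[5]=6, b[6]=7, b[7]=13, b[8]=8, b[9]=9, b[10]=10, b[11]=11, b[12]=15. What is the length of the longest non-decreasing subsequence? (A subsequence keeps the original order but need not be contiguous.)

9

Let dp[i] be the length of the longest such subsequence ending at index i:
i:      1  2  3  4  5  6  7  8  9 10 11 12
b[i]:   5  6  7 11  6  7 13  8  9 10 11 15
dp:     1  2  3  4  3  4  5  5  6  7  8  9
Maximum dp value is 9.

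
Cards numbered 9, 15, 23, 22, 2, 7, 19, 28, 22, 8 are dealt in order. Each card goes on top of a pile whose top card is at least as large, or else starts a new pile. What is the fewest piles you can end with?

4

The minimum number of non-increasing subsequences covering a sequence equals the length of its longest strictly increasing subsequence.
LIS length is 4 (e.g. 9, 15, 23, 28), so 4 piles are needed.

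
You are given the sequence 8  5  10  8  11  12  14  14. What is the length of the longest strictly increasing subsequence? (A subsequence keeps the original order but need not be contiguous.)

Track the smallest tail for each achievable length (strict):
8 → extends → [8]
5 → replaces 8 → [5]
10 → extends → [5, 10]
8 → replaces 10 → [5, 8]
11 → extends → [5, 8, 11]
12 → extends → [5, 8, 11, 12]
14 → extends → [5, 8, 11, 12, 14]
14 → already a tail → [5, 8, 11, 12, 14]
Five tails, so the longest strictly increasing subsequence has length 5 (e.g. 8, 10, 11, 12, 14).

5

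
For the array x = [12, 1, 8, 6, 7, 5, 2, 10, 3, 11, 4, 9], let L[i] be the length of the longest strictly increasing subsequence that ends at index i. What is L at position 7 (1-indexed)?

dp[i] = 1 + max{dp[j] : j<i, x[j]<x[i]} (or 1 if no such j):
i:      1  2  3  4  5  6  7  8  9 10 11 12
x[i]:  12  1  8  6  7  5  2 10  3 11  4  9
dp:     1  1  2  2  3  2  2  4  3  5  4  5
At index 7 the value is 2.

2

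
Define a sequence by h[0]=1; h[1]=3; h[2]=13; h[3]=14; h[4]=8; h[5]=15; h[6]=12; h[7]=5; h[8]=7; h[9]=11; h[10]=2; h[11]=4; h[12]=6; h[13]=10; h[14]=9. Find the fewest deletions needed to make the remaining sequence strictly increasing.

10

Fewest deletions = n − (longest strictly increasing subsequence).
Patience tails:
1 → extends → [1]
3 → extends → [1, 3]
13 → extends → [1, 3, 13]
14 → extends → [1, 3, 13, 14]
8 → replaces 13 → [1, 3, 8, 14]
15 → extends → [1, 3, 8, 14, 15]
12 → replaces 14 → [1, 3, 8, 12, 15]
5 → replaces 8 → [1, 3, 5, 12, 15]
7 → replaces 12 → [1, 3, 5, 7, 15]
11 → replaces 15 → [1, 3, 5, 7, 11]
2 → replaces 3 → [1, 2, 5, 7, 11]
4 → replaces 5 → [1, 2, 4, 7, 11]
6 → replaces 7 → [1, 2, 4, 6, 11]
10 → replaces 11 → [1, 2, 4, 6, 10]
9 → replaces 10 → [1, 2, 4, 6, 9]
Longest strictly increasing subsequence has length 5, so deletions = 15 − 5 = 10.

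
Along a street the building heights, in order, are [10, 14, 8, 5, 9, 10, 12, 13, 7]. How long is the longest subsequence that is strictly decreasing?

Let dp[i] be the longest strictly decreasing subsequence ending at i:
i:      1  2  3  4  5  6  7  8  9
a[i]:  10 14  8  5  9 10 12 13  7
dp:     1  1  2  3  2  2  2  2  3
Maximum is 3.

3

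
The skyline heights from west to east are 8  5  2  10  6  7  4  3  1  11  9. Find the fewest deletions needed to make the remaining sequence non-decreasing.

Fewest deletions = n − (longest non-decreasing subsequence).
Patience tails:
8 → extends → [8]
5 → replaces 8 → [5]
2 → replaces 5 → [2]
10 → extends → [2, 10]
6 → replaces 10 → [2, 6]
7 → extends → [2, 6, 7]
4 → replaces 6 → [2, 4, 7]
3 → replaces 4 → [2, 3, 7]
1 → replaces 2 → [1, 3, 7]
11 → extends → [1, 3, 7, 11]
9 → replaces 11 → [1, 3, 7, 9]
Longest non-decreasing subsequence has length 4, so deletions = 11 − 4 = 7.

7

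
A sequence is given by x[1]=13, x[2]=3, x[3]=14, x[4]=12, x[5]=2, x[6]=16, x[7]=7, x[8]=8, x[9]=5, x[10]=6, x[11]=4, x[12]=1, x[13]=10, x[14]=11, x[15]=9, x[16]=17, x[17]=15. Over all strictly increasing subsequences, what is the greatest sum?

60

Let S[i] be the best sum of a strictly increasing subsequence ending at i:
i:      1  2  3  4  5  6  7  8  9 10 11 12 13 14 15 16 17
x[i]:  13  3 14 12  2 16  7  8  5  6  4  1 10 11  9 17 15
S:     13  3 27 15  2 43 10 18  8 14  7  1 28 39 27 60 54
Maximum is 60 (e.g. 13 + 14 + 16 + 17).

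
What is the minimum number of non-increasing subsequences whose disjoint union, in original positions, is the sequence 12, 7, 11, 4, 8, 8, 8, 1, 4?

2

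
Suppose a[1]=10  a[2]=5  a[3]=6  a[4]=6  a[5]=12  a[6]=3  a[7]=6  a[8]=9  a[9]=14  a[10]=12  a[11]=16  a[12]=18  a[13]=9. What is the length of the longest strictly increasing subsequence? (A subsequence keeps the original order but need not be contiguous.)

Let dp[i] be the length of the longest such subsequence ending at index i:
i:      1  2  3  4  5  6  7  8  9 10 11 12 13
a[i]:  10  5  6  6 12  3  6  9 14 12 16 18  9
dp:     1  1  2  2  3  1  2  3  4  4  5  6  3
Maximum dp value is 6.

6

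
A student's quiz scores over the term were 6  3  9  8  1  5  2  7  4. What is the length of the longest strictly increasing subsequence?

Let dp[i] be the length of the longest such subsequence ending at index i:
i:     1 2 3 4 5 6 7 8 9
a[i]:  6 3 9 8 1 5 2 7 4
dp:    1 1 2 2 1 2 2 3 3
Maximum dp value is 3.

3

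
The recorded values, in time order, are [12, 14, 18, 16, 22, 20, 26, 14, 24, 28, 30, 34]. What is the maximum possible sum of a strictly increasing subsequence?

Let S[i] be the best sum of a strictly increasing subsequence ending at i:
i:       1   2   3   4   5   6   7   8   9  10  11  12
a[i]:   12  14  18  16  22  20  26  14  24  28  30  34
S:      12  26  44  42  66  64  92  26  90 120 150 184
Maximum is 184 (e.g. 12 + 14 + 18 + 22 + 26 + 28 + 30 + 34).

184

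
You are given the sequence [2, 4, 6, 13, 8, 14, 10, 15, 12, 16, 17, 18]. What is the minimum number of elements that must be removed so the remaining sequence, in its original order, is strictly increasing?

3

Fewest deletions = n − (longest strictly increasing subsequence).
Patience tails:
2 → extends → [2]
4 → extends → [2, 4]
6 → extends → [2, 4, 6]
13 → extends → [2, 4, 6, 13]
8 → replaces 13 → [2, 4, 6, 8]
14 → extends → [2, 4, 6, 8, 14]
10 → replaces 14 → [2, 4, 6, 8, 10]
15 → extends → [2, 4, 6, 8, 10, 15]
12 → replaces 15 → [2, 4, 6, 8, 10, 12]
16 → extends → [2, 4, 6, 8, 10, 12, 16]
17 → extends → [2, 4, 6, 8, 10, 12, 16, 17]
18 → extends → [2, 4, 6, 8, 10, 12, 16, 17, 18]
Longest strictly increasing subsequence has length 9, so deletions = 12 − 9 = 3.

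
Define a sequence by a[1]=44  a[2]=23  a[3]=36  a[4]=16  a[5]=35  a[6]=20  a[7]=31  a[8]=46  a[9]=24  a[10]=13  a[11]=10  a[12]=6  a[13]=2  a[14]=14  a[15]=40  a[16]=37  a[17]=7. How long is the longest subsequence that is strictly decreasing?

Let dp[i] be the longest strictly decreasing subsequence ending at i:
i:      1  2  3  4  5  6  7  8  9 10 11 12 13 14 15 16 17
a[i]:  44 23 36 16 35 20 31 46 24 13 10  6  2 14 40 37  7
dp:     1  2  2  3  3  4  4  1  5  6  7  8  9  6  2  3  8
Maximum is 9.

9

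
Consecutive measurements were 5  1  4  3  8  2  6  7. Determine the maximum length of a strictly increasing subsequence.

Track the smallest tail for each achievable length (strict):
5 → extends → [5]
1 → replaces 5 → [1]
4 → extends → [1, 4]
3 → replaces 4 → [1, 3]
8 → extends → [1, 3, 8]
2 → replaces 3 → [1, 2, 8]
6 → replaces 8 → [1, 2, 6]
7 → extends → [1, 2, 6, 7]
Four tails, so the longest strictly increasing subsequence has length 4 (e.g. 1, 4, 6, 7).

4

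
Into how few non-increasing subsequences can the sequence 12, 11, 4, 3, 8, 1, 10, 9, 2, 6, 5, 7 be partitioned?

Place each on the leftmost legal pile:
12 → new pile 1 (tops now [12])
11 → pile 1 (tops now [11])
4 → pile 1 (tops now [4])
3 → pile 1 (tops now [3])
8 → new pile 2 (tops now [3, 8])
1 → pile 1 (tops now [1, 8])
10 → new pile 3 (tops now [1, 8, 10])
9 → pile 3 (tops now [1, 8, 9])
2 → pile 2 (tops now [1, 2, 9])
6 → pile 3 (tops now [1, 2, 6])
5 → pile 3 (tops now [1, 2, 5])
7 → new pile 4 (tops now [1, 2, 5, 7])
Four piles.

4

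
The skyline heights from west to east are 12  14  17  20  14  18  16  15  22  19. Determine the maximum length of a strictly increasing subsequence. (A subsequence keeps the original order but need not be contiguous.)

Track the smallest tail for each achievable length (strict):
12 → extends → [12]
14 → extends → [12, 14]
17 → extends → [12, 14, 17]
20 → extends → [12, 14, 17, 20]
14 → already a tail → [12, 14, 17, 20]
18 → replaces 20 → [12, 14, 17, 18]
16 → replaces 17 → [12, 14, 16, 18]
15 → replaces 16 → [12, 14, 15, 18]
22 → extends → [12, 14, 15, 18, 22]
19 → replaces 22 → [12, 14, 15, 18, 19]
Five tails, so the longest strictly increasing subsequence has length 5 (e.g. 12, 14, 17, 20, 22).

5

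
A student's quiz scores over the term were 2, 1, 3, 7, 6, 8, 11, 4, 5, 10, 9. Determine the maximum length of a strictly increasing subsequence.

5

Track the smallest tail for each achievable length (strict):
2 → extends → [2]
1 → replaces 2 → [1]
3 → extends → [1, 3]
7 → extends → [1, 3, 7]
6 → replaces 7 → [1, 3, 6]
8 → extends → [1, 3, 6, 8]
11 → extends → [1, 3, 6, 8, 11]
4 → replaces 6 → [1, 3, 4, 8, 11]
5 → replaces 8 → [1, 3, 4, 5, 11]
10 → replaces 11 → [1, 3, 4, 5, 10]
9 → replaces 10 → [1, 3, 4, 5, 9]
Five tails, so the longest strictly increasing subsequence has length 5 (e.g. 2, 3, 7, 8, 11).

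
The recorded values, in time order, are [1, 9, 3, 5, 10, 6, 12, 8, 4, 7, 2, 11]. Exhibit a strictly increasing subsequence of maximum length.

1, 3, 5, 6, 8, 11

Patience tails give the LIS length; then backtrack through the dp parents:
1 → extends → [1]
9 → extends → [1, 9]
3 → replaces 9 → [1, 3]
5 → extends → [1, 3, 5]
10 → extends → [1, 3, 5, 10]
6 → replaces 10 → [1, 3, 5, 6]
12 → extends → [1, 3, 5, 6, 12]
8 → replaces 12 → [1, 3, 5, 6, 8]
4 → replaces 5 → [1, 3, 4, 6, 8]
7 → replaces 8 → [1, 3, 4, 6, 7]
2 → replaces 3 → [1, 2, 4, 6, 7]
11 → extends → [1, 2, 4, 6, 7, 11]
Length 6; one witness is 1, 3, 5, 6, 8, 11.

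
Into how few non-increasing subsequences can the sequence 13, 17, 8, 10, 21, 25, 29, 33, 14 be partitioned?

6

Place each on the leftmost legal pile:
13 → new pile 1 (tops now [13])
17 → new pile 2 (tops now [13, 17])
8 → pile 1 (tops now [8, 17])
10 → pile 2 (tops now [8, 10])
21 → new pile 3 (tops now [8, 10, 21])
25 → new pile 4 (tops now [8, 10, 21, 25])
29 → new pile 5 (tops now [8, 10, 21, 25, 29])
33 → new pile 6 (tops now [8, 10, 21, 25, 29, 33])
14 → pile 3 (tops now [8, 10, 14, 25, 29, 33])
Six piles.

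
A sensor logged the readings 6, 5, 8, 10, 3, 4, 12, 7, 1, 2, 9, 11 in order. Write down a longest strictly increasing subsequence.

Patience tails give the LIS length; then backtrack through the dp parents:
6 → extends → [6]
5 → replaces 6 → [5]
8 → extends → [5, 8]
10 → extends → [5, 8, 10]
3 → replaces 5 → [3, 8, 10]
4 → replaces 8 → [3, 4, 10]
12 → extends → [3, 4, 10, 12]
7 → replaces 10 → [3, 4, 7, 12]
1 → replaces 3 → [1, 4, 7, 12]
2 → replaces 4 → [1, 2, 7, 12]
9 → replaces 12 → [1, 2, 7, 9]
11 → extends → [1, 2, 7, 9, 11]
Length 5; one witness is 3, 4, 7, 9, 11.

3, 4, 7, 9, 11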